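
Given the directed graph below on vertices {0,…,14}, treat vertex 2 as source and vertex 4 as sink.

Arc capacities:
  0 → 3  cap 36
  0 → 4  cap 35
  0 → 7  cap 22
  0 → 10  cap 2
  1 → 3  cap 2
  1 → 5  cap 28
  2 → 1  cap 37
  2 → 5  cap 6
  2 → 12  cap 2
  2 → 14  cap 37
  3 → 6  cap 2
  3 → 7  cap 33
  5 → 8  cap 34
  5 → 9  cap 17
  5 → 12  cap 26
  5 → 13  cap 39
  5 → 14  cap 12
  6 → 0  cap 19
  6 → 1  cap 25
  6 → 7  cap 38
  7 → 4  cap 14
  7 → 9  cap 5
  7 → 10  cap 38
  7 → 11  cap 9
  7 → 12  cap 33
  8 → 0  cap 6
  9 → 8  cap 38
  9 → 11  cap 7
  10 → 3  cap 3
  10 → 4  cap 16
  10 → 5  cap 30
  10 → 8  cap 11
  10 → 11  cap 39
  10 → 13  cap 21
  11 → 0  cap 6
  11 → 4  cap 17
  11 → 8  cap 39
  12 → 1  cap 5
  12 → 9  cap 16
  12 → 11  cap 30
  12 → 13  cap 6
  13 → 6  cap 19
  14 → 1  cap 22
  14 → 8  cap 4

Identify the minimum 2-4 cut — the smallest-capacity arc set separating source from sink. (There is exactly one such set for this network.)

Min-cut arcs: {(1,3), (1,5), (2,5), (2,12), (14,8)} (total capacity 42)

augment #1: 2→12→11→4 push 2
augment #2: 2→1→3→7→4 push 2
augment #3: 2→5→8→0→4 push 6
augment #4: 2→1→5→9→11→4 push 7
augment #5: 2→1→5→12→11→4 push 8
augment #6: 2→1→5→12→11→0→4 push 6
augment #7: 2→1→5→13→6→0→4 push 7
augment #8: 2→14→8→5→13→6→0→4 push 4
max flow = 42; residual-reachable set from 2 gives S-side
cut edges (S→T): {(1,3), (1,5), (2,5), (2,12), (14,8)} total cap 42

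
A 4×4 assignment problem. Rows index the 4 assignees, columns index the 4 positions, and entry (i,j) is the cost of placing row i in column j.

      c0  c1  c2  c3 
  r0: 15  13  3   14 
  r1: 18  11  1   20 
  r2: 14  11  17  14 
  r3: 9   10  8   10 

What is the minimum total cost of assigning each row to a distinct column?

Minimum assignment cost: 35

optimal assignment: row0→col3 (cost 14), row1→col2 (cost 1), row2→col1 (cost 11), row3→col0 (cost 9)
total = 14 + 1 + 11 + 9 = 35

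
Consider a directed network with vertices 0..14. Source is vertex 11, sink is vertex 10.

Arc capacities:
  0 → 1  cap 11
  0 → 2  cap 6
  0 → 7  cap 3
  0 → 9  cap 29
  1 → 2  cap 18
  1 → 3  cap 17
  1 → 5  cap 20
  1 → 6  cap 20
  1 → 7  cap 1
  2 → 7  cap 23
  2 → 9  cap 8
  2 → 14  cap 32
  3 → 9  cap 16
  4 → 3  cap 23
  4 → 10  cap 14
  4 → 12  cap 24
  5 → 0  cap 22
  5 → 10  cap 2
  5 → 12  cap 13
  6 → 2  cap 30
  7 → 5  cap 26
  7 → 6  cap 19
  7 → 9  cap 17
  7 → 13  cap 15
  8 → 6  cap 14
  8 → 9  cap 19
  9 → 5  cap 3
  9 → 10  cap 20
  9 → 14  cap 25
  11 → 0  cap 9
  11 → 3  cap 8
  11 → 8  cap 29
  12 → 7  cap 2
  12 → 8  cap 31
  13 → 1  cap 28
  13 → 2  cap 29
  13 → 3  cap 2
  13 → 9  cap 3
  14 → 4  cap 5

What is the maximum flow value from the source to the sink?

Maximum flow value: 27

augment #1: 11→0→9→10 bottleneck 9, total now 9
augment #2: 11→3→9→10 bottleneck 8, total now 17
augment #3: 11→8→9→10 bottleneck 3, total now 20
augment #4: 11→8→9→5→10 bottleneck 2, total now 22
augment #5: 11→8→9→14→4→10 bottleneck 5, total now 27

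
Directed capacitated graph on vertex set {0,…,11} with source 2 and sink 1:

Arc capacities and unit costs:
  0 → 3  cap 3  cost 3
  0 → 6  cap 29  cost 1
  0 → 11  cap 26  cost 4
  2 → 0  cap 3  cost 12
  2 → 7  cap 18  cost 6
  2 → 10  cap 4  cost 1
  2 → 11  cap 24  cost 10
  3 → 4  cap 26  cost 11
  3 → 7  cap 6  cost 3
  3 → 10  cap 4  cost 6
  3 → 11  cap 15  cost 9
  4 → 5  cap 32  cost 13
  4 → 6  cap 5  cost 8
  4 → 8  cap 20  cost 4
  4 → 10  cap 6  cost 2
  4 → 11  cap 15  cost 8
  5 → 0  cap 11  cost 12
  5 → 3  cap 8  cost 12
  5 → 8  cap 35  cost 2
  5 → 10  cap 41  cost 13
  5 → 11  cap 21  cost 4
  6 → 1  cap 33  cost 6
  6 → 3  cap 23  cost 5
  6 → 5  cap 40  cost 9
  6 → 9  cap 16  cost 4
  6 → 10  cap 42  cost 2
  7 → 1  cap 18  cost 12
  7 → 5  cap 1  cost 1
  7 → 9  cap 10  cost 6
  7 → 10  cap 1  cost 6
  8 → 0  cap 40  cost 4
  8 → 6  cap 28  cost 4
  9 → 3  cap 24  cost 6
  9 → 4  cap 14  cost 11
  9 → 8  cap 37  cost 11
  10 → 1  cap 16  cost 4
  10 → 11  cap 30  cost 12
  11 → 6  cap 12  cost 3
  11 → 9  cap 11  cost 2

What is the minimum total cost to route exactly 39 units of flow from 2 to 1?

Minimum cost for 39 units: 683

shortest-cost path #1: 2→10→1 push 4 @ unit cost 5 (adds 20)
shortest-cost path #2: 2→7→10→1 push 1 @ unit cost 16 (adds 16)
shortest-cost path #3: 2→7→1 push 17 @ unit cost 18 (adds 306)
shortest-cost path #4: 2→11→6→1 push 12 @ unit cost 19 (adds 228)
shortest-cost path #5: 2→0→6→1 push 3 @ unit cost 19 (adds 57)
shortest-cost path #6: 2→11→9→3→10→1 push 2 @ unit cost 28 (adds 56)
total cost = 683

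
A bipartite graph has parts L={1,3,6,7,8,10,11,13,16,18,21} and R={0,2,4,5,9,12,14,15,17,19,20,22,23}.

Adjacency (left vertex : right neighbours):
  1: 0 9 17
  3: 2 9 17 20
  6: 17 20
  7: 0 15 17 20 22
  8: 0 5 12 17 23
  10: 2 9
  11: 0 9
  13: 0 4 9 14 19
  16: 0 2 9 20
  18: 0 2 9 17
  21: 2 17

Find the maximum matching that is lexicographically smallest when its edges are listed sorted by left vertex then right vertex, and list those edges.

Lex-smallest maximum matching: {(1,0), (3,2), (6,17), (7,15), (8,5), (10,9), (13,4), (16,20)}

|M| = 8 (so the lex-smallest maximum matching has 8 edges)
process left vertices in ascending order; for each, take the smallest-labelled available neighbour that still permits 8 edges overall, or leave it unmatched if none does
lex-smallest matching: {1-0, 3-2, 6-17, 7-15, 8-5, 10-9, 13-4, 16-20}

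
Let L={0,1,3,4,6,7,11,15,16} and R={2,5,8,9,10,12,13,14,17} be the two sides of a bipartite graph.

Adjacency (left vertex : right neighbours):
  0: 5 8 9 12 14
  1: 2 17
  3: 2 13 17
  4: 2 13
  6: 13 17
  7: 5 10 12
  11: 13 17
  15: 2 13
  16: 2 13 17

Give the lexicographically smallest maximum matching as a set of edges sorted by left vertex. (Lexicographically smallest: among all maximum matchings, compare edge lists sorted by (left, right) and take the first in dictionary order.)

Lex-smallest maximum matching: {(0,5), (1,2), (3,13), (6,17), (7,10)}

|M| = 5 (so the lex-smallest maximum matching has 5 edges)
process left vertices in ascending order; for each, take the smallest-labelled available neighbour that still permits 5 edges overall, or leave it unmatched if none does
lex-smallest matching: {0-5, 1-2, 3-13, 6-17, 7-10}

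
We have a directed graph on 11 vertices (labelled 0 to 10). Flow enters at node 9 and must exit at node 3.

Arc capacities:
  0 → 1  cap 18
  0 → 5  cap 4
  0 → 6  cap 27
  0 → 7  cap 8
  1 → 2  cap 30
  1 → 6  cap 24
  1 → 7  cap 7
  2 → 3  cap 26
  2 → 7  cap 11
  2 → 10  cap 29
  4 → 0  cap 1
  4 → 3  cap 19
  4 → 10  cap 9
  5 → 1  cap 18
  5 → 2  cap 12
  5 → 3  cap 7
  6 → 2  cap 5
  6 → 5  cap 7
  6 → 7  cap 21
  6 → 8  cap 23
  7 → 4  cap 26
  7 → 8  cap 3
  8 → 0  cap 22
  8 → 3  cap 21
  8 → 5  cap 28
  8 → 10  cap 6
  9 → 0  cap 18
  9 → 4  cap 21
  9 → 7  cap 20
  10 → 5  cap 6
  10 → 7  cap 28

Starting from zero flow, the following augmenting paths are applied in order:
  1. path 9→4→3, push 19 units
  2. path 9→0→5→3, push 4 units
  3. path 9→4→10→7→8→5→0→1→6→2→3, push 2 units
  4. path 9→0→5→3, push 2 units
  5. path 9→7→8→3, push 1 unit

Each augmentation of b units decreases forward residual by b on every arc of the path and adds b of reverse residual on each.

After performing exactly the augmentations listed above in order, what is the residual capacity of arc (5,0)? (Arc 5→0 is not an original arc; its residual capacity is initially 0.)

Residual capacity of (5,0): 4

after path 1 (9→4→3, push 19): res(5,0)=0
after path 2 (9→0→5→3, push 4): res(5,0)=4
after path 3 (9→4→10→7→8→5→0→1→6→2→3, push 2): res(5,0)=2
after path 4 (9→0→5→3, push 2): res(5,0)=4
after path 5 (9→7→8→3, push 1): res(5,0)=4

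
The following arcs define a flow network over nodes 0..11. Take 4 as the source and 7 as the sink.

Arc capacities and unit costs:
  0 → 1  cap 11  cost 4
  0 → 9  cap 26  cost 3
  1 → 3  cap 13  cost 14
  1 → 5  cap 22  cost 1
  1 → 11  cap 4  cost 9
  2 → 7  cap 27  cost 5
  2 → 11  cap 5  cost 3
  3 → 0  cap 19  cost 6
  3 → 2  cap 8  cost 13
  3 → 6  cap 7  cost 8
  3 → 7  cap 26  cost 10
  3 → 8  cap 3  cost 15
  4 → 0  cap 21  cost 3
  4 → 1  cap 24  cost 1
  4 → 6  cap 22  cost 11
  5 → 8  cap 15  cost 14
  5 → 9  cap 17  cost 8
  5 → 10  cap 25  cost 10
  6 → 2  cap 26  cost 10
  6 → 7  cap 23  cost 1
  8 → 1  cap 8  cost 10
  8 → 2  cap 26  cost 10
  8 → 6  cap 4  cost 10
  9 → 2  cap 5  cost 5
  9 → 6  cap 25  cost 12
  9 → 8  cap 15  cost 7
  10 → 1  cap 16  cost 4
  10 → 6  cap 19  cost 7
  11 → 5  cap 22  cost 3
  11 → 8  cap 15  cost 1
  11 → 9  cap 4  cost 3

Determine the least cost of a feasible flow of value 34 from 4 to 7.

shortest-cost path #1: 4→6→7 push 22 @ unit cost 12 (adds 264)
shortest-cost path #2: 4→0→9→2→7 push 5 @ unit cost 16 (adds 80)
shortest-cost path #3: 4→0→9→6→7 push 1 @ unit cost 19 (adds 19)
shortest-cost path #4: 4→1→3→7 push 6 @ unit cost 25 (adds 150)
total cost = 513

Minimum cost for 34 units: 513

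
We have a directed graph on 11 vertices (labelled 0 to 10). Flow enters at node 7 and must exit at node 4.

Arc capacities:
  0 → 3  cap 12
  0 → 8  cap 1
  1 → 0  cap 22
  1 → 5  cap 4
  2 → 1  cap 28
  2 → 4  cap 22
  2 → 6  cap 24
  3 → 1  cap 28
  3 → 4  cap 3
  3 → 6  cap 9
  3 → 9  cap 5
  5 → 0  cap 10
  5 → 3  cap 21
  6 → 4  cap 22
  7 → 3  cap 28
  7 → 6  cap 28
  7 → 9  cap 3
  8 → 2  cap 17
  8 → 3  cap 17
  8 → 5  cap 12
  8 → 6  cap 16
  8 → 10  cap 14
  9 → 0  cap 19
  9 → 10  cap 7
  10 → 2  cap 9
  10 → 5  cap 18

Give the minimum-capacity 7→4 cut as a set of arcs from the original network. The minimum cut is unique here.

Min-cut arcs: {(0,8), (3,4), (6,4), (9,10)} (total capacity 33)

augment #1: 7→3→4 push 3
augment #2: 7→6→4 push 22
augment #3: 7→9→10→2→4 push 3
augment #4: 7→3→9→10→2→4 push 4
augment #5: 7→3→1→0→8→2→4 push 1
max flow = 33; residual-reachable set from 7 gives S-side
cut edges (S→T): {(0,8), (3,4), (6,4), (9,10)} total cap 33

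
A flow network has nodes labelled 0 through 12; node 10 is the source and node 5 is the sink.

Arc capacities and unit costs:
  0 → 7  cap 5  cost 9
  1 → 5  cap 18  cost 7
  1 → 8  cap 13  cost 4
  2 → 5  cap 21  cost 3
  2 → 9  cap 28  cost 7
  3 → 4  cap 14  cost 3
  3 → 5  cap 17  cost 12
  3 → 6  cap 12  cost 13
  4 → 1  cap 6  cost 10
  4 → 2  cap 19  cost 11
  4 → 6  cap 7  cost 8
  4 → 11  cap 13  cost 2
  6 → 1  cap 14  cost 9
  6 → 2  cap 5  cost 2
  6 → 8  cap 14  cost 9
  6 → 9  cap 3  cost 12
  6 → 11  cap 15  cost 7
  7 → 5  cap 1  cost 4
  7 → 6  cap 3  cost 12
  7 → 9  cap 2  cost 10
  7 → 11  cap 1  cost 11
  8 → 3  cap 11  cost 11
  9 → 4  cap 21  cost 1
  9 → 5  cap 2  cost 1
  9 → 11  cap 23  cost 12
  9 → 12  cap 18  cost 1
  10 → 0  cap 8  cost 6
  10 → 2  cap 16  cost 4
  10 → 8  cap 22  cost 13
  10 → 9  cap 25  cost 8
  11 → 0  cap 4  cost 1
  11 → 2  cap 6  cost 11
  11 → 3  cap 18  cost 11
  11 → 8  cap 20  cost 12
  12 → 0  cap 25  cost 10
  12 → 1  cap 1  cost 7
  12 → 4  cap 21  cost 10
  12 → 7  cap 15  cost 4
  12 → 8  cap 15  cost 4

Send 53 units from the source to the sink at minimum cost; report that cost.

Minimum cost for 53 units: 1213

shortest-cost path #1: 10→2→5 push 16 @ unit cost 7 (adds 112)
shortest-cost path #2: 10→9→5 push 2 @ unit cost 9 (adds 18)
shortest-cost path #3: 10→9→12→7→5 push 1 @ unit cost 17 (adds 17)
shortest-cost path #4: 10→9→4→6→2→5 push 5 @ unit cost 22 (adds 110)
shortest-cost path #5: 10→9→12→1→5 push 1 @ unit cost 23 (adds 23)
shortest-cost path #6: 10→9→4→1→5 push 6 @ unit cost 26 (adds 156)
shortest-cost path #7: 10→9→4→6→1→5 push 2 @ unit cost 33 (adds 66)
shortest-cost path #8: 10→9→4→11→3→5 push 8 @ unit cost 34 (adds 272)
shortest-cost path #9: 10→8→3→5 push 9 @ unit cost 36 (adds 324)
shortest-cost path #10: 10→8→3→11→4→2→6→1→5 push 2 @ unit cost 36 (adds 72)
shortest-cost path #11: 10→0→7→6→1→5 push 1 @ unit cost 43 (adds 43)
total cost = 1213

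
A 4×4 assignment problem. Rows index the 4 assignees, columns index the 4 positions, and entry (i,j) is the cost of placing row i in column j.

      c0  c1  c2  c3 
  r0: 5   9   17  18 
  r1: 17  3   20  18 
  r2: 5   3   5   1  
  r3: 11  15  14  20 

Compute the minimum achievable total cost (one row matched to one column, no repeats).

Minimum assignment cost: 23

optimal assignment: row0→col0 (cost 5), row1→col1 (cost 3), row2→col3 (cost 1), row3→col2 (cost 14)
total = 5 + 3 + 1 + 14 = 23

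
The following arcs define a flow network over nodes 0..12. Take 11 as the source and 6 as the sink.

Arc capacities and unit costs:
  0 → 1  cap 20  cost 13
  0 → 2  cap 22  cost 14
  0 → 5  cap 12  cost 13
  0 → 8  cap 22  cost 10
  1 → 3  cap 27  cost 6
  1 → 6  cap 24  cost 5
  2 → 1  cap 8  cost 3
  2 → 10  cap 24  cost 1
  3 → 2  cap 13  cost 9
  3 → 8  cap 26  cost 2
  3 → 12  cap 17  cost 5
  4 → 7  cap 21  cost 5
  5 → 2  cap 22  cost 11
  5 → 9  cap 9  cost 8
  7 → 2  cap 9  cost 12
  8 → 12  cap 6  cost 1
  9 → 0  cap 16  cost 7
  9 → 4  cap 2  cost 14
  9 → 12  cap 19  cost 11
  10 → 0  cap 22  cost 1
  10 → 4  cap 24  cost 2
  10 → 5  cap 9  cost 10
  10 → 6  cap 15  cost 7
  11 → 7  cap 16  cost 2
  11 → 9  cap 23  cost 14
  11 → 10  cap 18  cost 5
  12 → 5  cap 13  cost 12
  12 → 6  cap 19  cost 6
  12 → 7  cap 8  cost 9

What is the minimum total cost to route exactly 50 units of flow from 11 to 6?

shortest-cost path #1: 11→10→6 push 15 @ unit cost 12 (adds 180)
shortest-cost path #2: 11→7→2→1→6 push 8 @ unit cost 22 (adds 176)
shortest-cost path #3: 11→10→0→8→12→6 push 3 @ unit cost 23 (adds 69)
shortest-cost path #4: 11→9→12→6 push 16 @ unit cost 31 (adds 496)
shortest-cost path #5: 11→9→12→8→0→1→6 push 3 @ unit cost 32 (adds 96)
shortest-cost path #6: 11→7→2→10→0→1→6 push 1 @ unit cost 34 (adds 34)
shortest-cost path #7: 11→9→0→1→6 push 4 @ unit cost 39 (adds 156)
total cost = 1207

Minimum cost for 50 units: 1207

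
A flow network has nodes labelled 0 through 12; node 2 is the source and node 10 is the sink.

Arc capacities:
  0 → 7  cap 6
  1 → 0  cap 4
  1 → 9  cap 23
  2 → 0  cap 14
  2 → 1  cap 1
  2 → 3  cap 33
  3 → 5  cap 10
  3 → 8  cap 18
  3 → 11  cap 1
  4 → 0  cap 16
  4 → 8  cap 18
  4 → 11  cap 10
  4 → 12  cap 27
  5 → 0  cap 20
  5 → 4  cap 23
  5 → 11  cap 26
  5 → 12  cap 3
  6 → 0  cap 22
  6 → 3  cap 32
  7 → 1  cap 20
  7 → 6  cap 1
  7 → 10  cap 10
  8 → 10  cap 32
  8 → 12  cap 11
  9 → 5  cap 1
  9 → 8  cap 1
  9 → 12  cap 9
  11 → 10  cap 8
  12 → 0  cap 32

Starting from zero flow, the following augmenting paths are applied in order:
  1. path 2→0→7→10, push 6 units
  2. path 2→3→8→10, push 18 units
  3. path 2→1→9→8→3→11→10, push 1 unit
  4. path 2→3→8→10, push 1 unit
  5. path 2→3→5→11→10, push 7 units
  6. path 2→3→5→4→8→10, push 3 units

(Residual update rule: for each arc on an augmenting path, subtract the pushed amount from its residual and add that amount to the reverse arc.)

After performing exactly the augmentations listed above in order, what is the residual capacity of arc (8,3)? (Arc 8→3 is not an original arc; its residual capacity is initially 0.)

Residual capacity of (8,3): 18

after path 1 (2→0→7→10, push 6): res(8,3)=0
after path 2 (2→3→8→10, push 18): res(8,3)=18
after path 3 (2→1→9→8→3→11→10, push 1): res(8,3)=17
after path 4 (2→3→8→10, push 1): res(8,3)=18
after path 5 (2→3→5→11→10, push 7): res(8,3)=18
after path 6 (2→3→5→4→8→10, push 3): res(8,3)=18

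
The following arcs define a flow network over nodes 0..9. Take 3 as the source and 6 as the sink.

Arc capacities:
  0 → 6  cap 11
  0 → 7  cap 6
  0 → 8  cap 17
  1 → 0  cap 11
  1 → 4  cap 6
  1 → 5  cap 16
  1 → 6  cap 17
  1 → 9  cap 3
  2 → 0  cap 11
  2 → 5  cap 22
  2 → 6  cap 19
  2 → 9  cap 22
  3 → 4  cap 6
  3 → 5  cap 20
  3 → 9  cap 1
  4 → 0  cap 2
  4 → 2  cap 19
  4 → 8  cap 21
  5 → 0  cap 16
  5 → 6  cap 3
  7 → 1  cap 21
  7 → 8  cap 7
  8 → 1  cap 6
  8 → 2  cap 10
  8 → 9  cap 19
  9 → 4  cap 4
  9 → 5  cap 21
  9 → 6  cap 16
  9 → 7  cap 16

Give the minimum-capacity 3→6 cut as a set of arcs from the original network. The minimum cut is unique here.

Min-cut arcs: {(3,4), (3,9), (5,0), (5,6)} (total capacity 26)

augment #1: 3→5→6 push 3
augment #2: 3→9→6 push 1
augment #3: 3→4→0→6 push 2
augment #4: 3→4→2→6 push 4
augment #5: 3→5→0→6 push 9
augment #6: 3→5→0→4→2→6 push 2
augment #7: 3→5→0→7→1→6 push 5
max flow = 26; residual-reachable set from 3 gives S-side
cut edges (S→T): {(3,4), (3,9), (5,0), (5,6)} total cap 26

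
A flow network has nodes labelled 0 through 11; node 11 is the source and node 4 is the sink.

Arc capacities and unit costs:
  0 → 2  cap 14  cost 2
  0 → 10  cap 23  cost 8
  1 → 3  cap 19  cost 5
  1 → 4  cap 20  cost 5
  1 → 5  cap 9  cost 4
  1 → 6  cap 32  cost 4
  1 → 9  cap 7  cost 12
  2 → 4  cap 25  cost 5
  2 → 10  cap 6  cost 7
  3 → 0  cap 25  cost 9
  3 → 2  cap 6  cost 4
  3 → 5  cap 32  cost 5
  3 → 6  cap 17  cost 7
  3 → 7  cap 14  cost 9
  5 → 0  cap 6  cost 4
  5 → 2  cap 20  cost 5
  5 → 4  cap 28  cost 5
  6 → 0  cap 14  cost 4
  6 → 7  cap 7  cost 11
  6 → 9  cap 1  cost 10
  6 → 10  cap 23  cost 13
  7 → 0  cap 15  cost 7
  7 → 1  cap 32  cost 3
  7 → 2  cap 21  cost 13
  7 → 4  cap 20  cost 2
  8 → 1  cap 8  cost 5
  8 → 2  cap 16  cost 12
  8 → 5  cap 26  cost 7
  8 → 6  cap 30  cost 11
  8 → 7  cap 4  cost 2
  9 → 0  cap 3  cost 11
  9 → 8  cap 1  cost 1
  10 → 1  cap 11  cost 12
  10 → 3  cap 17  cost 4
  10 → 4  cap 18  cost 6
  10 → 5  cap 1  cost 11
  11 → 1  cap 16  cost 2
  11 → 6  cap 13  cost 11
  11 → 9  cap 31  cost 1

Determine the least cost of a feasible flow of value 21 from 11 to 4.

shortest-cost path #1: 11→9→8→7→4 push 1 @ unit cost 6 (adds 6)
shortest-cost path #2: 11→1→4 push 16 @ unit cost 7 (adds 112)
shortest-cost path #3: 11→9→0→2→4 push 3 @ unit cost 19 (adds 57)
shortest-cost path #4: 11→6→0→2→4 push 1 @ unit cost 22 (adds 22)
total cost = 197

Minimum cost for 21 units: 197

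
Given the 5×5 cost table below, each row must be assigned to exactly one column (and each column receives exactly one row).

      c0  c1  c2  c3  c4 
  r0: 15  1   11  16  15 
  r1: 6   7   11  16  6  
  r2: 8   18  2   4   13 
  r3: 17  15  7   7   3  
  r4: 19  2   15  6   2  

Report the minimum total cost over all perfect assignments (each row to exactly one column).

one of 2 optimal assignments: row0→col1 (cost 1), row1→col0 (cost 6), row2→col2 (cost 2), row3→col3 (cost 7), row4→col4 (cost 2)
total = 1 + 6 + 2 + 7 + 2 = 18

Minimum assignment cost: 18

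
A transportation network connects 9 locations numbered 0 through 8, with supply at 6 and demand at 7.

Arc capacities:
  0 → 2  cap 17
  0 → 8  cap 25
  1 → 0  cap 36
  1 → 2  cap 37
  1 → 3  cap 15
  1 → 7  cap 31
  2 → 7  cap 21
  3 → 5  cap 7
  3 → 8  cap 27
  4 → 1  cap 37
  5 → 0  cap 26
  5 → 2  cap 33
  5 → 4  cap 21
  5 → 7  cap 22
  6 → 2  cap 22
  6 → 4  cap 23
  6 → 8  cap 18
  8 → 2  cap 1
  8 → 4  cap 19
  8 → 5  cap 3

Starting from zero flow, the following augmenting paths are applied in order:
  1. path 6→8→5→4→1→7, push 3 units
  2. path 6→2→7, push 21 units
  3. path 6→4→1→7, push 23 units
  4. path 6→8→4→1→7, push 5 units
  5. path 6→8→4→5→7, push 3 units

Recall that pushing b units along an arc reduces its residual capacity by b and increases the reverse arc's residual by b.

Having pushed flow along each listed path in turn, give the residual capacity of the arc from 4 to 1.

Residual capacity of (4,1): 6

after path 1 (6→8→5→4→1→7, push 3): res(4,1)=34
after path 2 (6→2→7, push 21): res(4,1)=34
after path 3 (6→4→1→7, push 23): res(4,1)=11
after path 4 (6→8→4→1→7, push 5): res(4,1)=6
after path 5 (6→8→4→5→7, push 3): res(4,1)=6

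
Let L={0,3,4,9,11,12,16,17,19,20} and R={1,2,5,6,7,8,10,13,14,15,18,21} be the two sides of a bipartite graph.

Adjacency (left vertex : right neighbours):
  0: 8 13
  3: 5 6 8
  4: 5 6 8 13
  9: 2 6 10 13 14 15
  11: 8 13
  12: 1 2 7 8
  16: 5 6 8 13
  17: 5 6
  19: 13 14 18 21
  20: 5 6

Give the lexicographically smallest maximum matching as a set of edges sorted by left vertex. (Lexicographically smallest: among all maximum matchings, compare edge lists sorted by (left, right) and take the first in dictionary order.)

|M| = 7 (so the lex-smallest maximum matching has 7 edges)
process left vertices in ascending order; for each, take the smallest-labelled available neighbour that still permits 7 edges overall, or leave it unmatched if none does
lex-smallest matching: {0-8, 3-5, 4-6, 9-2, 11-13, 12-1, 19-14}

Lex-smallest maximum matching: {(0,8), (3,5), (4,6), (9,2), (11,13), (12,1), (19,14)}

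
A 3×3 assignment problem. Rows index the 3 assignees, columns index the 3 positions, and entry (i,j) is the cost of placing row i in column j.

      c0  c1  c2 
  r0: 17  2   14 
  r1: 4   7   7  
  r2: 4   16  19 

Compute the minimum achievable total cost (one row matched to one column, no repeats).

Minimum assignment cost: 13

optimal assignment: row0→col1 (cost 2), row1→col2 (cost 7), row2→col0 (cost 4)
total = 2 + 7 + 4 = 13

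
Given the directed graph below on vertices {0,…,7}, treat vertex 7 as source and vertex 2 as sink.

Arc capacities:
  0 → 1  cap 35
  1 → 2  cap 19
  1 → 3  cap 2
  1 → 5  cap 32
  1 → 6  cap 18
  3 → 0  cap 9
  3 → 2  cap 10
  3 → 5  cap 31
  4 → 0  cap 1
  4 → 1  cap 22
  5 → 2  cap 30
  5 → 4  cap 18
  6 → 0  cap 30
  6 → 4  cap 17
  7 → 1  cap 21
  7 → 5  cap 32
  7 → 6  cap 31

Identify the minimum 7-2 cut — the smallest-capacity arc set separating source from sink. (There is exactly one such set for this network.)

Min-cut arcs: {(1,2), (1,3), (5,2)} (total capacity 51)

augment #1: 7→1→2 push 19
augment #2: 7→5→2 push 30
augment #3: 7→1→3→2 push 2
max flow = 51; residual-reachable set from 7 gives S-side
cut edges (S→T): {(1,2), (1,3), (5,2)} total cap 51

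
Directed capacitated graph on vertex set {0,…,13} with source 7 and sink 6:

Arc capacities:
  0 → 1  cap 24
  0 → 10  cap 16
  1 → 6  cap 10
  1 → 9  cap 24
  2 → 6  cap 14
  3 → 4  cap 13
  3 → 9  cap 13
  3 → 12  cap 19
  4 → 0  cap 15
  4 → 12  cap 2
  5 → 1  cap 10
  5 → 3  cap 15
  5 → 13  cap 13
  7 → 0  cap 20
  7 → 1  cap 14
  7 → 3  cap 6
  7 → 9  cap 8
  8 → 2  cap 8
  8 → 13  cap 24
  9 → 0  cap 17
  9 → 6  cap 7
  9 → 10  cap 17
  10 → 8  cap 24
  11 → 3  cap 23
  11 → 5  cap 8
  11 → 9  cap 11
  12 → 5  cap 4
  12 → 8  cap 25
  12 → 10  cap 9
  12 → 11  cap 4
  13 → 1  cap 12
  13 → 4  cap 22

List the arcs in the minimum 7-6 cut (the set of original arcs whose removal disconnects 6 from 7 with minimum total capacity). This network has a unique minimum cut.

augment #1: 7→1→6 push 10
augment #2: 7→9→6 push 7
augment #3: 7→0→10→8→2→6 push 8
max flow = 25; residual-reachable set from 7 gives S-side
cut edges (S→T): {(1,6), (8,2), (9,6)} total cap 25

Min-cut arcs: {(1,6), (8,2), (9,6)} (total capacity 25)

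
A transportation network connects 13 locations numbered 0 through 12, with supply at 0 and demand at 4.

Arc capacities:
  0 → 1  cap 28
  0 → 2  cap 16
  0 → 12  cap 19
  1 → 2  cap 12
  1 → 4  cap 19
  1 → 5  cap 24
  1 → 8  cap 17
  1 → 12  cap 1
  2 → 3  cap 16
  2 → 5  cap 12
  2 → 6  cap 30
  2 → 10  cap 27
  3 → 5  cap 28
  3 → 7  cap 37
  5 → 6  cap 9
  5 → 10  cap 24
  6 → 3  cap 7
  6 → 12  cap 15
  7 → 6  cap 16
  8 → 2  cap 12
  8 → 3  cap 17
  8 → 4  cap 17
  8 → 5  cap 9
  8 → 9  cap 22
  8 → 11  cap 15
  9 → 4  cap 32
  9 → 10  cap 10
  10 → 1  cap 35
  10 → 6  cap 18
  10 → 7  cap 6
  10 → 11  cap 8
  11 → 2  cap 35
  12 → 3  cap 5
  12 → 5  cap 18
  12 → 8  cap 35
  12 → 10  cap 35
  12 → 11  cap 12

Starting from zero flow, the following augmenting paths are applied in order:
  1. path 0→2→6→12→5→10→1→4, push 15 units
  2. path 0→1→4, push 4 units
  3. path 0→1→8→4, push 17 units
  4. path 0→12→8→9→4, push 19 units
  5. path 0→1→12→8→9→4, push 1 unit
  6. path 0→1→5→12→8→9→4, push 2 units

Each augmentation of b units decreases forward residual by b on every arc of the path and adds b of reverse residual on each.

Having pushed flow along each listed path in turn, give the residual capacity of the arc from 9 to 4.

after path 1 (0→2→6→12→5→10→1→4, push 15): res(9,4)=32
after path 2 (0→1→4, push 4): res(9,4)=32
after path 3 (0→1→8→4, push 17): res(9,4)=32
after path 4 (0→12→8→9→4, push 19): res(9,4)=13
after path 5 (0→1→12→8→9→4, push 1): res(9,4)=12
after path 6 (0→1→5→12→8→9→4, push 2): res(9,4)=10

Residual capacity of (9,4): 10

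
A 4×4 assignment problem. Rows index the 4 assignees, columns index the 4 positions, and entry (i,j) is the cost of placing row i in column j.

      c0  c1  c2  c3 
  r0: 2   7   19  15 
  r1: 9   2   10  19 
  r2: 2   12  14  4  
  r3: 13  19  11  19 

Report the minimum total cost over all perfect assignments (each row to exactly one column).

Minimum assignment cost: 19

optimal assignment: row0→col0 (cost 2), row1→col1 (cost 2), row2→col3 (cost 4), row3→col2 (cost 11)
total = 2 + 2 + 4 + 11 = 19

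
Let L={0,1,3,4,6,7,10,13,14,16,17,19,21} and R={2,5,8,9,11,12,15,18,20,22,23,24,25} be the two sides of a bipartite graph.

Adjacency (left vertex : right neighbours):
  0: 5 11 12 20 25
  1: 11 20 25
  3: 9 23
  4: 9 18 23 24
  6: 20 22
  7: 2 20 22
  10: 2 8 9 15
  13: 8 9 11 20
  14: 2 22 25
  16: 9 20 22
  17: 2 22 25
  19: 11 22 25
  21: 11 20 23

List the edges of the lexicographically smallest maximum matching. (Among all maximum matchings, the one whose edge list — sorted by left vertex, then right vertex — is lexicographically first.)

Lex-smallest maximum matching: {(0,5), (1,11), (3,9), (4,18), (6,20), (7,2), (10,15), (13,8), (14,22), (17,25), (21,23)}

|M| = 11 (so the lex-smallest maximum matching has 11 edges)
process left vertices in ascending order; for each, take the smallest-labelled available neighbour that still permits 11 edges overall, or leave it unmatched if none does
lex-smallest matching: {0-5, 1-11, 3-9, 4-18, 6-20, 7-2, 10-15, 13-8, 14-22, 17-25, 21-23}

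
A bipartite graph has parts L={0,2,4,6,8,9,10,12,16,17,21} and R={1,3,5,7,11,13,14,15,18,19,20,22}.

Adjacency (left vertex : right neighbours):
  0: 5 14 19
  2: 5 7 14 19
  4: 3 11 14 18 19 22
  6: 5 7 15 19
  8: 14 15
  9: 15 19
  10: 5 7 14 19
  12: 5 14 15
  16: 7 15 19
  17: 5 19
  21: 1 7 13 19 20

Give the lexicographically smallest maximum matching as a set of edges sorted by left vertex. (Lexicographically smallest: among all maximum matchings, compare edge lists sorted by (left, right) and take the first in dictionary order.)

Lex-smallest maximum matching: {(0,5), (2,7), (4,3), (6,15), (8,14), (9,19), (21,1)}

|M| = 7 (so the lex-smallest maximum matching has 7 edges)
process left vertices in ascending order; for each, take the smallest-labelled available neighbour that still permits 7 edges overall, or leave it unmatched if none does
lex-smallest matching: {0-5, 2-7, 4-3, 6-15, 8-14, 9-19, 21-1}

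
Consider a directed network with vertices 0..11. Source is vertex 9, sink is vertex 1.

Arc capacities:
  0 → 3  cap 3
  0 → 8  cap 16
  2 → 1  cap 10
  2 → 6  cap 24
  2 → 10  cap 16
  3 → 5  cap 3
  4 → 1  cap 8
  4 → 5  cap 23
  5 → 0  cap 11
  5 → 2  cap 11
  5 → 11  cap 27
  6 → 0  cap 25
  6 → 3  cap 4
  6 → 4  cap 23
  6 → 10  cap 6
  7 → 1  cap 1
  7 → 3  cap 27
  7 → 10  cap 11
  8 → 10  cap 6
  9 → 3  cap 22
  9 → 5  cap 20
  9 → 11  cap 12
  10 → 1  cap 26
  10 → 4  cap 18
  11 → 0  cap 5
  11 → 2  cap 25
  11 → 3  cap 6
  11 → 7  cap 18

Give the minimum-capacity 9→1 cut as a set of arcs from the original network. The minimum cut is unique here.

Min-cut arcs: {(3,5), (9,5), (9,11)} (total capacity 35)

augment #1: 9→5→2→1 push 10
augment #2: 9→11→7→1 push 1
augment #3: 9→5→2→10→1 push 1
augment #4: 9→11→2→10→1 push 11
augment #5: 9→5→0→8→10→1 push 6
augment #6: 9→5→11→2→10→1 push 3
augment #7: 9→3→5→11→2→10→1 push 1
augment #8: 9→3→5→11→7→10→1 push 2
max flow = 35; residual-reachable set from 9 gives S-side
cut edges (S→T): {(3,5), (9,5), (9,11)} total cap 35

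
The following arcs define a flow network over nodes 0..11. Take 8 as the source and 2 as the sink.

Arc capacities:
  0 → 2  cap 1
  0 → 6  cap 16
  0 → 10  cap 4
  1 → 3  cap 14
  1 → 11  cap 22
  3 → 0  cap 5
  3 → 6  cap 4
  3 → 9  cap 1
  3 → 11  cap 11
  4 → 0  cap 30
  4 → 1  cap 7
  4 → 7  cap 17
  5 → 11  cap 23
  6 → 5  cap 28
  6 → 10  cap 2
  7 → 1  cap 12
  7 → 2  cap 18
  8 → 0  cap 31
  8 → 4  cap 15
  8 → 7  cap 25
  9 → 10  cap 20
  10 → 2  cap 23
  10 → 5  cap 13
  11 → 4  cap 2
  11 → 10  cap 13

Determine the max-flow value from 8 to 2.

augment #1: 8→0→2 bottleneck 1, total now 1
augment #2: 8→7→2 bottleneck 18, total now 19
augment #3: 8→0→10→2 bottleneck 4, total now 23
augment #4: 8→0→6→10→2 bottleneck 2, total now 25
augment #5: 8→4→1→11→10→2 bottleneck 7, total now 32
augment #6: 8→7→1→11→10→2 bottleneck 6, total now 38
augment #7: 8→7→1→3→9→10→2 bottleneck 1, total now 39

Maximum flow value: 39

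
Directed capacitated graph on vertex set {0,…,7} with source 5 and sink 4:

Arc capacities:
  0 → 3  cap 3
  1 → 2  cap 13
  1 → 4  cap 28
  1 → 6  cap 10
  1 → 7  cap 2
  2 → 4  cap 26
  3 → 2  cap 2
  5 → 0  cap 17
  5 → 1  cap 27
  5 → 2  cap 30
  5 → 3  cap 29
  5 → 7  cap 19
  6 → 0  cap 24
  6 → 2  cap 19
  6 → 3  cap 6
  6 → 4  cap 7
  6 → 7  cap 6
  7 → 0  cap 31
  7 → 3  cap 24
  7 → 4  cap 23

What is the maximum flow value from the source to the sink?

Maximum flow value: 72

augment #1: 5→1→4 bottleneck 27, total now 27
augment #2: 5→2→4 bottleneck 26, total now 53
augment #3: 5→7→4 bottleneck 19, total now 72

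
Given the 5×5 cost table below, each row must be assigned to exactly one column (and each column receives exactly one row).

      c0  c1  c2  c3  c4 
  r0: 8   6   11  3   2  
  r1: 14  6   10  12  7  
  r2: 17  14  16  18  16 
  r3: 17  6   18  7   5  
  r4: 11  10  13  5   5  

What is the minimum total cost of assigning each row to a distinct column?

one of 2 optimal assignments: row0→col0 (cost 8), row1→col1 (cost 6), row2→col2 (cost 16), row3→col4 (cost 5), row4→col3 (cost 5)
total = 8 + 6 + 16 + 5 + 5 = 40

Minimum assignment cost: 40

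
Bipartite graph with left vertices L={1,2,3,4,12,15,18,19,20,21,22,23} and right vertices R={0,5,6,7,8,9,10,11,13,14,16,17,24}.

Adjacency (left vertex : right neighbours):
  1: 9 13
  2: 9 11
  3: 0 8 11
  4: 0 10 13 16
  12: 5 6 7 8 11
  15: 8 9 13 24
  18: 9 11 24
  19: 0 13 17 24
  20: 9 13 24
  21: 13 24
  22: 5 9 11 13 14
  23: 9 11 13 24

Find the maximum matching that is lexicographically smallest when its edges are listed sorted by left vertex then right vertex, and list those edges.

Lex-smallest maximum matching: {(1,9), (2,11), (3,0), (4,10), (12,5), (15,8), (18,24), (19,17), (20,13), (22,14)}

|M| = 10 (so the lex-smallest maximum matching has 10 edges)
process left vertices in ascending order; for each, take the smallest-labelled available neighbour that still permits 10 edges overall, or leave it unmatched if none does
lex-smallest matching: {1-9, 2-11, 3-0, 4-10, 12-5, 15-8, 18-24, 19-17, 20-13, 22-14}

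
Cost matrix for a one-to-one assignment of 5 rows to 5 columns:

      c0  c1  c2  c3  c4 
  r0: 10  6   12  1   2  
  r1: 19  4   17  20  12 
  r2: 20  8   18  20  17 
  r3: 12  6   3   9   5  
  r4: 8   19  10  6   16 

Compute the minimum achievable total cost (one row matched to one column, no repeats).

Minimum assignment cost: 32

optimal assignment: row0→col3 (cost 1), row1→col4 (cost 12), row2→col1 (cost 8), row3→col2 (cost 3), row4→col0 (cost 8)
total = 1 + 12 + 8 + 3 + 8 = 32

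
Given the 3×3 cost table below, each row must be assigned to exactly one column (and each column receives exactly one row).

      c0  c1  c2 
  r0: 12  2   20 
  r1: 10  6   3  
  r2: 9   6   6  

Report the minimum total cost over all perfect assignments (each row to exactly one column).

optimal assignment: row0→col1 (cost 2), row1→col2 (cost 3), row2→col0 (cost 9)
total = 2 + 3 + 9 = 14

Minimum assignment cost: 14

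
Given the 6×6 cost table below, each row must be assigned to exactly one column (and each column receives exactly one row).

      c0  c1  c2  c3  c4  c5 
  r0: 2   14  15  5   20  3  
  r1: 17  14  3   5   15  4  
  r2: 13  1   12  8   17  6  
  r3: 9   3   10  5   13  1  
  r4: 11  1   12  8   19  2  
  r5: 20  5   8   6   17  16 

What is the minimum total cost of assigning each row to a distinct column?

optimal assignment: row0→col0 (cost 2), row1→col2 (cost 3), row2→col1 (cost 1), row3→col4 (cost 13), row4→col5 (cost 2), row5→col3 (cost 6)
total = 2 + 3 + 1 + 13 + 2 + 6 = 27

Minimum assignment cost: 27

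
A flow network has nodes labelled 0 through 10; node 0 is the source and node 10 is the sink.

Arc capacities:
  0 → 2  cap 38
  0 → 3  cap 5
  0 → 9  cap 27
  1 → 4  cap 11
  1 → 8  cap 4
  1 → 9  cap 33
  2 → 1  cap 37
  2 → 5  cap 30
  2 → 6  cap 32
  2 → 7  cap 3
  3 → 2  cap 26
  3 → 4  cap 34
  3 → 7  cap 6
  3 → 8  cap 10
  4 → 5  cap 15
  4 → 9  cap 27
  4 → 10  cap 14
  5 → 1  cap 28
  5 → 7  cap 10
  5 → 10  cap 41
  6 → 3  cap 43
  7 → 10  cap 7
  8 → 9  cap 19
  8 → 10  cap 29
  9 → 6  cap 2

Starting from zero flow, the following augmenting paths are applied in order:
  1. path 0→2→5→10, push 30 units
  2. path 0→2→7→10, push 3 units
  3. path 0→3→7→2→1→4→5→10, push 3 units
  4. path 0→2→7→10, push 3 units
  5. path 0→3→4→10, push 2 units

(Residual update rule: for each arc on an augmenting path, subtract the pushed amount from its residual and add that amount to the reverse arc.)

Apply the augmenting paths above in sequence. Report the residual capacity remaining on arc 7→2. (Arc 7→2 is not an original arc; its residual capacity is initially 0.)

after path 1 (0→2→5→10, push 30): res(7,2)=0
after path 2 (0→2→7→10, push 3): res(7,2)=3
after path 3 (0→3→7→2→1→4→5→10, push 3): res(7,2)=0
after path 4 (0→2→7→10, push 3): res(7,2)=3
after path 5 (0→3→4→10, push 2): res(7,2)=3

Residual capacity of (7,2): 3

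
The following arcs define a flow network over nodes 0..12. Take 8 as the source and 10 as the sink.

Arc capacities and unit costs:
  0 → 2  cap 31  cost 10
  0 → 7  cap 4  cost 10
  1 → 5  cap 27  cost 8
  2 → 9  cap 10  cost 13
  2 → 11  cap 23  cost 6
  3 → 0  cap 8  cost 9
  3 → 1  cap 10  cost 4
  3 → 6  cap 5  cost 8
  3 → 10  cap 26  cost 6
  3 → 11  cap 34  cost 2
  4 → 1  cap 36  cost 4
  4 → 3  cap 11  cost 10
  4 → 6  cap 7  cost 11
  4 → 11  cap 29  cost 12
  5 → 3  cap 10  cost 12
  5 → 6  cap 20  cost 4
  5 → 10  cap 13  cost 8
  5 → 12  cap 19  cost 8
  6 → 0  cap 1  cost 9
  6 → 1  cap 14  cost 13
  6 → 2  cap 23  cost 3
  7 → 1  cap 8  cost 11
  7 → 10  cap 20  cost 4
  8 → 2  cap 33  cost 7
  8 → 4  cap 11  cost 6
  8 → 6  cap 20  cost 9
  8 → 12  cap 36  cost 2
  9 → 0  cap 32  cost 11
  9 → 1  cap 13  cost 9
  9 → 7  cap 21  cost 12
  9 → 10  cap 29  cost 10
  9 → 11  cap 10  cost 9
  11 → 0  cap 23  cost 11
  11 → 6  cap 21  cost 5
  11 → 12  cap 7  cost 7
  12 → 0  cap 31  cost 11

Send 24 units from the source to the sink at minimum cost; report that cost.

shortest-cost path #1: 8→4→3→10 push 11 @ unit cost 22 (adds 242)
shortest-cost path #2: 8→12→0→7→10 push 4 @ unit cost 27 (adds 108)
shortest-cost path #3: 8→2→9→10 push 9 @ unit cost 30 (adds 270)
total cost = 620

Minimum cost for 24 units: 620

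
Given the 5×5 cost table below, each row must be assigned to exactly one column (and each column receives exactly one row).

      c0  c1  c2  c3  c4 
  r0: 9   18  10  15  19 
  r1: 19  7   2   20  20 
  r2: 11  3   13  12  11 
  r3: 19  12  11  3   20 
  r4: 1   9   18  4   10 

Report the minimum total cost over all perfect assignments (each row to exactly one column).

optimal assignment: row0→col0 (cost 9), row1→col2 (cost 2), row2→col1 (cost 3), row3→col3 (cost 3), row4→col4 (cost 10)
total = 9 + 2 + 3 + 3 + 10 = 27

Minimum assignment cost: 27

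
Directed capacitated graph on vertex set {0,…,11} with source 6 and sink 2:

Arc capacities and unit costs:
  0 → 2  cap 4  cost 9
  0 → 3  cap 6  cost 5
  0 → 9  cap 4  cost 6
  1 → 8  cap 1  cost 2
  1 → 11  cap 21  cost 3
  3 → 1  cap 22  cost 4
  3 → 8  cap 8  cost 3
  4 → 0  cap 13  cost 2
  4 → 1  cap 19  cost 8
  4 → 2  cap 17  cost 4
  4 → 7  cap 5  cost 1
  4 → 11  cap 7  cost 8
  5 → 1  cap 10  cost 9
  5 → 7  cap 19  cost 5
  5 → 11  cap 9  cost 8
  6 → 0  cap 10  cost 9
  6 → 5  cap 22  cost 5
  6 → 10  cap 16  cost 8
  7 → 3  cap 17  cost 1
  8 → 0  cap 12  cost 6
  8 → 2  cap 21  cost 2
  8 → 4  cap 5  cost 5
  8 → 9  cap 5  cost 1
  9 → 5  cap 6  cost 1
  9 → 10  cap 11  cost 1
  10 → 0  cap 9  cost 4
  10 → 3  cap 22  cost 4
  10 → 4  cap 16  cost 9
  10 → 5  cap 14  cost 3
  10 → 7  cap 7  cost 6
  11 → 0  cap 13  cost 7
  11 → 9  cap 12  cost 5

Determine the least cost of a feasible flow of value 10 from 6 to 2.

Minimum cost for 10 units: 164

shortest-cost path #1: 6→5→7→3→8→2 push 8 @ unit cost 16 (adds 128)
shortest-cost path #2: 6→0→2 push 2 @ unit cost 18 (adds 36)
total cost = 164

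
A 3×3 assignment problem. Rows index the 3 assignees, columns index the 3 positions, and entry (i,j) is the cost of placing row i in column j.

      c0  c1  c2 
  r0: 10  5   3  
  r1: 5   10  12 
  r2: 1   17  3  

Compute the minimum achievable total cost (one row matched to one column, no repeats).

Minimum assignment cost: 13

optimal assignment: row0→col1 (cost 5), row1→col0 (cost 5), row2→col2 (cost 3)
total = 5 + 5 + 3 = 13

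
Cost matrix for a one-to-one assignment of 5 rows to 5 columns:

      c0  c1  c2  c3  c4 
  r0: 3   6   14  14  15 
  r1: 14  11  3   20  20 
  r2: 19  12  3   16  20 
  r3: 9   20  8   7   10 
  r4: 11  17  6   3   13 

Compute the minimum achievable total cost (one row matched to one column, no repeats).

optimal assignment: row0→col0 (cost 3), row1→col1 (cost 11), row2→col2 (cost 3), row3→col4 (cost 10), row4→col3 (cost 3)
total = 3 + 11 + 3 + 10 + 3 = 30

Minimum assignment cost: 30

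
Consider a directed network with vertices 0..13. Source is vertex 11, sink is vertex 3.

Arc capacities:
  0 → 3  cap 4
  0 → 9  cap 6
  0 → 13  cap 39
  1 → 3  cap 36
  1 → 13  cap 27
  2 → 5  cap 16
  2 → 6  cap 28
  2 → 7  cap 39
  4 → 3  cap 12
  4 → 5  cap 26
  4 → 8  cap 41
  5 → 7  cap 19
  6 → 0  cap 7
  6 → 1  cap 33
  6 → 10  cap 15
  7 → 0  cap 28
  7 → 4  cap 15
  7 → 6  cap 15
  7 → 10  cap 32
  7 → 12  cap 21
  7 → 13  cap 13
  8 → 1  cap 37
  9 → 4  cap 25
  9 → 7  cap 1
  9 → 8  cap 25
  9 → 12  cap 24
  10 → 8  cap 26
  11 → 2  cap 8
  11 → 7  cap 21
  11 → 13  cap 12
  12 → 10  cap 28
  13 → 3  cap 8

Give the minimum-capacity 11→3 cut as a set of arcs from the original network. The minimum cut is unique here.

augment #1: 11→13→3 push 8
augment #2: 11→7→0→3 push 4
augment #3: 11→7→4→3 push 12
augment #4: 11→2→6→1→3 push 8
augment #5: 11→7→6→1→3 push 5
max flow = 37; residual-reachable set from 11 gives S-side
cut edges (S→T): {(11,2), (11,7), (13,3)} total cap 37

Min-cut arcs: {(11,2), (11,7), (13,3)} (total capacity 37)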